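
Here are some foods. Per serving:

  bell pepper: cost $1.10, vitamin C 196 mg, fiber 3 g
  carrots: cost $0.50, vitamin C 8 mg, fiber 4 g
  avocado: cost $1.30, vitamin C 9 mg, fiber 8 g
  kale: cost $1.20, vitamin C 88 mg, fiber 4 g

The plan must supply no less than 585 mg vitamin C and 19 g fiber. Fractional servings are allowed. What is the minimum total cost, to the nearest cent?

$4.46

A basic optimal solution has at most two foods positive. Try each food alone and each pair with both targets met exactly.
bell pepper only: max(585/196, 19/3) = 6.333 servings → $6.97.
carrots only: max(585/8, 19/4) = 73.12 servings → $36.56.
avocado only: max(585/9, 19/8) = 65 servings → $84.50.
kale only: max(585/88, 19/4) = 6.648 servings → $7.98.
bell pepper + carrots with both tight: 2.879 servings and 2.591 servings → $4.46.
bell pepper + avocado with both tight: 2.926 servings and 1.278 servings → $4.88.
bell pepper + kale with both tight: 1.285 servings and 3.787 servings → $5.96.
carrots + avocado: intersection lies outside the first quadrant.
carrots + kale: the both-tight solution has a negative serving — not a feasible corner.
avocado + kale with both targets exact would need a negative amount; discard.
The minimum over all feasible corners is $4.46.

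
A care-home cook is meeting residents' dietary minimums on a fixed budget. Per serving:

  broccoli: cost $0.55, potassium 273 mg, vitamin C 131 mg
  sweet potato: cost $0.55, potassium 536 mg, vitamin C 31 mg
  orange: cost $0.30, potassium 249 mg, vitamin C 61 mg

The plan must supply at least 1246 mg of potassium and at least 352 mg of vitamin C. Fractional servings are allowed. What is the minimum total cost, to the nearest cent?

$1.66

For a min-cost LP with two ≥-constraints, a basic feasible solution has at most two positive variables.
broccoli only: max(1246/273, 352/131) = 4.564 servings → $2.51.
sweet potato only: max(1246/536, 352/31) = 11.35 servings → $6.25.
orange only: max(1246/249, 352/61) = 5.77 servings → $1.73.
broccoli + sweet potato with both tight: 2.43 servings and 1.087 servings → $1.93.
broccoli + orange with both tight: 0.7292 servings and 4.205 servings → $1.66.
sweet potato + orange: the both-tight solution has a negative serving — not a feasible corner.
So the least-cost plan costs $1.66.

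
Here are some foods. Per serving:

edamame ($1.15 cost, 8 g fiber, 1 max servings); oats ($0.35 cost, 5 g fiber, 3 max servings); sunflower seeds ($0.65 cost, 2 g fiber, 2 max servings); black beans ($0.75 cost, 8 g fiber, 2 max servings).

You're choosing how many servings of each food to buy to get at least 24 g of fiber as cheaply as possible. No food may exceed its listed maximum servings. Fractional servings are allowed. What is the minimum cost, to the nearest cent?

$1.89

Cost per g of fiber: oats $0.0700, black beans $0.0938, edamame $0.1437, sunflower seeds $0.3250.
Take 3 servings of oats: +15.0 g fiber for $1.05 (total $1.05, still need 9.0 g).
Take 1.125 servings of black beans: +9.0 g fiber for $0.84 (total $1.89, still need 0.0 g).
Greedy by cheapest-per-g is optimal for a single linear constraint, so the minimum cost is $1.89.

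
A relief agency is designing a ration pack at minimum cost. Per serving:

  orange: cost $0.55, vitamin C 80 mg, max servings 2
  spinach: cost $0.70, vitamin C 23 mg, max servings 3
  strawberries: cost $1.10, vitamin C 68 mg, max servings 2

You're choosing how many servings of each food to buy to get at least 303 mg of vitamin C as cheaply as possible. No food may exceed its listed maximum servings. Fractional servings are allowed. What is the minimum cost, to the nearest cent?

Cost per mg of vitamin C: orange $0.0069, strawberries $0.0162, spinach $0.0304.
Take 2 servings of orange: +160.0 mg vitamin C for $1.10 (total $1.10, still need 143.0 mg).
Take 2 servings of strawberries: +136.0 mg vitamin C for $2.20 (total $3.30, still need 7.0 mg).
Take 0.3043 servings of spinach: +7.0 mg vitamin C for $0.21 (total $3.51, still need 0.0 mg).
Greedy by cheapest-per-mg is optimal for a single linear constraint, so the minimum cost is $3.51.

$3.51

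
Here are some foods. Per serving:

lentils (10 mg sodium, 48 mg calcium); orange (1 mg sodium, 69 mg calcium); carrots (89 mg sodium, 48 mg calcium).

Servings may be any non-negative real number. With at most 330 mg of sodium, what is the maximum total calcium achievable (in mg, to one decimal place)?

22770.0 mg

Calcium per mg sodium: orange 69, lentils 4.8, carrots 0.5393.
With no serving limits, spend the whole sodium allowance on orange: 330 mg / 1 mg × 69 mg = 22770.0 mg.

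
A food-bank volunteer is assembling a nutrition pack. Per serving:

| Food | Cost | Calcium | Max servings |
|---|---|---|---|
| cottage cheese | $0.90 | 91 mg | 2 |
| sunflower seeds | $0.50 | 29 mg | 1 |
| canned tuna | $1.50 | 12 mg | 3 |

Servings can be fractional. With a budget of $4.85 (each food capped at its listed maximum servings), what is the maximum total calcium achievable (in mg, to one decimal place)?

231.4 mg

Calcium per dollar: cottage cheese 101.1, sunflower seeds 58, canned tuna 8.
Take 2 servings of cottage cheese: spends $1.80, +182.0 mg calcium (running total 182.0 mg).
Take 1 serving of sunflower seeds: spends $0.50, +29.0 mg calcium (running total 211.0 mg).
Take 1.7 servings of canned tuna: spends $2.55, +20.4 mg calcium (running total 231.4 mg).
Greedy by best ratio exhausts the cost allowance optimally: 231.4 mg.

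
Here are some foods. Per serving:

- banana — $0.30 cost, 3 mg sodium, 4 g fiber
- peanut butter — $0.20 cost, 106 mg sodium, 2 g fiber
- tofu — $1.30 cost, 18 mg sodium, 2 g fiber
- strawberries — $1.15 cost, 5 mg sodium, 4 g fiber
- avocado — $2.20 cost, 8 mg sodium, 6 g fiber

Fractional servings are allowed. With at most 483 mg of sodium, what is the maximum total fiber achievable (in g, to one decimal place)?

644.0 g

Fiber per mg sodium: banana 1.333, strawberries 0.8, avocado 0.75, tofu 0.1111, peanut butter 0.01887.
With no serving limits, spend the whole sodium allowance on banana: 483 mg / 3 mg × 4 g = 644.0 g.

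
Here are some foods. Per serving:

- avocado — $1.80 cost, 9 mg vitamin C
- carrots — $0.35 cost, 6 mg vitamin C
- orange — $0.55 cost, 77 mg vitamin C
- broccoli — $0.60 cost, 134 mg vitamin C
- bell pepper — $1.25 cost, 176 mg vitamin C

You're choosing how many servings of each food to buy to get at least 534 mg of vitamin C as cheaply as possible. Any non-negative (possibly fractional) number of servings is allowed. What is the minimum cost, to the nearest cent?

$2.39

Cost per mg of vitamin C: broccoli $0.0045, bell pepper $0.0071, orange $0.0071, carrots $0.0583, avocado $0.2000.
With no serving limits, use only broccoli: 534 mg / 134 mg = 3.985 servings × $0.60 = $2.39.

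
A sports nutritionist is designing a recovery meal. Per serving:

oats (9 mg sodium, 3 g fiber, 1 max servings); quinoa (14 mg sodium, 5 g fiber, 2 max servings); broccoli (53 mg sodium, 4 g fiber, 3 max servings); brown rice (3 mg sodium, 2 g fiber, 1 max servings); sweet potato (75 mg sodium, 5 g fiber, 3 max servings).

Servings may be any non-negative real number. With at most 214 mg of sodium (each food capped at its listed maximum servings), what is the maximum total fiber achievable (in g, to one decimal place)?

Fiber per mg sodium: brown rice 0.6667, quinoa 0.3571, oats 0.3333, broccoli 0.07547, sweet potato 0.06667.
Take 1 serving of brown rice: uses 3 mg sodium, +2.0 g fiber (running total 2.0 g).
Take 2 servings of quinoa: uses 28 mg sodium, +10.0 g fiber (running total 12.0 g).
Take 1 serving of oats: uses 9 mg sodium, +3.0 g fiber (running total 15.0 g).
Take 3 servings of broccoli: uses 159 mg sodium, +12.0 g fiber (running total 27.0 g).
Take 0.2 servings of sweet potato: uses 15 mg sodium, +1.0 g fiber (running total 28.0 g).
Filling greedily by fiber-per-mg sodium is optimal for one linear limit, giving 28.0 g.

28.0 g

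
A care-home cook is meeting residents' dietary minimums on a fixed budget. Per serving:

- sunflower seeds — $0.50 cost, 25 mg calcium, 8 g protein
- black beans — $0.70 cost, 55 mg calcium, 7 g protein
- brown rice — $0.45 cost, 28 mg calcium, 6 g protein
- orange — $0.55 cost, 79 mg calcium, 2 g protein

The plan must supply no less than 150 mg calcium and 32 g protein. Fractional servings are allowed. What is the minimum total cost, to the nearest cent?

An LP optimum is at a vertex; with two nutrient constraints at most two foods are used. Check each candidate.
sunflower seeds only: max(150/25, 32/8) = 6 servings → $3.00.
black beans only: max(150/55, 32/7) = 4.571 servings → $3.20.
brown rice only: max(150/28, 32/6) = 5.357 servings → $2.41.
orange only: max(150/79, 32/2) = 16 servings → $8.80.
sunflower seeds + black beans with both tight: 2.679 servings and 1.509 servings → $2.40.
sunflower seeds + brown rice: intersection lies outside the first quadrant.
sunflower seeds + orange with both tight: 3.828 servings and 0.6873 servings → $2.29.
black beans + brown rice with both tight: 0.02985 servings and 5.299 servings → $2.41.
black beans + orange with both targets exact would need a negative amount; discard.
brown rice + orange with both tight: 5.33 servings and 0.009569 servings → $2.40.
The minimum over all feasible corners is $2.29.

$2.29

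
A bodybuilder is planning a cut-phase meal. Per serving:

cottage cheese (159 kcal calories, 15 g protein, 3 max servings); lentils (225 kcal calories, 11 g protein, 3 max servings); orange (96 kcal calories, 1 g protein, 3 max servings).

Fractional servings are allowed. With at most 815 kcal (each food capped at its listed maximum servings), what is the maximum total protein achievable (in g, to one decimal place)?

Protein per kcal: cottage cheese 0.09434, lentils 0.04889, orange 0.01042.
Take 3 servings of cottage cheese: uses 477 kcal, +45.0 g protein (running total 45.0 g).
Take 1.502 servings of lentils: uses 338 kcal, +16.5 g protein (running total 61.5 g).
Filling greedily by protein-per-kcal is optimal for one linear limit, giving 61.5 g.

61.5 g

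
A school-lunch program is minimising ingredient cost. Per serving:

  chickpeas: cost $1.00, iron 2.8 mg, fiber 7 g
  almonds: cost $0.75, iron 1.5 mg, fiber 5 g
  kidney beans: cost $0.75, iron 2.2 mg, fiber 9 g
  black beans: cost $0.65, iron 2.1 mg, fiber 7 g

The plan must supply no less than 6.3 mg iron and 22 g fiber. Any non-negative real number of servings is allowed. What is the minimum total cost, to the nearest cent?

A basic optimal solution has at most two foods positive. Try each food alone and each pair with both targets met exactly.
chickpeas only: max(6.3/2.8, 22/7) = 3.143 servings → $3.14.
almonds only: max(6.3/1.5, 22/5) = 4.4 servings → $3.30.
kidney beans only: max(6.3/2.2, 22/9) = 2.864 servings → $2.15.
black beans only: max(6.3/2.1, 22/7) = 3.143 servings → $2.04.
chickpeas + almonds: the both-tight solution has a negative serving — not a feasible corner.
chickpeas + kidney beans with both tight: 0.8469 servings and 1.786 servings → $2.19.
chickpeas + black beans with both targets exact would need a negative amount; discard.
almonds + kidney beans with both tight: 3.32 servings and 0.6 servings → $2.94.
almonds + black beans (both tight): parallel constraints — no distinct corner.
kidney beans + black beans with both tight: 0.6 servings and 2.371 servings → $1.99.
Cheapest feasible corner: $1.99.

$1.99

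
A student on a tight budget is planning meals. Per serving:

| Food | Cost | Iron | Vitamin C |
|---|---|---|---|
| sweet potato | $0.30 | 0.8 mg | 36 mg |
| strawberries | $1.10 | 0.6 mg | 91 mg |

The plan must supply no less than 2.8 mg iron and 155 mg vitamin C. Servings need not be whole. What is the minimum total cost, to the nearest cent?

$1.29

A basic optimal solution has at most two foods positive. Try each food alone and each pair with both targets met exactly.
sweet potato only: max(2.8/0.8, 155/36) = 4.306 servings → $1.29.
strawberries only: max(2.8/0.6, 155/91) = 4.667 servings → $5.13.
sweet potato + strawberries with both tight: 3.16 servings and 0.4531 servings → $1.45.
Cheapest feasible corner: $1.29.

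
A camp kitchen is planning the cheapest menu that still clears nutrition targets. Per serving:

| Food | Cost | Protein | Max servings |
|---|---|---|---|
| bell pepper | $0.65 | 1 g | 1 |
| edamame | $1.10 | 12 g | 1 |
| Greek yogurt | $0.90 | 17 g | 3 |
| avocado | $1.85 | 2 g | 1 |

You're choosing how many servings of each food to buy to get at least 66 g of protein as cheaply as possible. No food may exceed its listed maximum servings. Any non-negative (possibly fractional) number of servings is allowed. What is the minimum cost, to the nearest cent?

$6.30

Cost per g of protein: Greek yogurt $0.0529, edamame $0.0917, bell pepper $0.6500, avocado $0.9250.
Take 3 servings of Greek yogurt: +51.0 g protein for $2.70 (total $2.70, still need 15.0 g).
Take 1 serving of edamame: +12.0 g protein for $1.10 (total $3.80, still need 3.0 g).
Take 1 serving of bell pepper: +1.0 g protein for $0.65 (total $4.45, still need 2.0 g).
Take 1 serving of avocado: +2.0 g protein for $1.85 (total $6.30, still need 0.0 g).
Greedy by cheapest-per-g is optimal for a single linear constraint, so the minimum cost is $6.30.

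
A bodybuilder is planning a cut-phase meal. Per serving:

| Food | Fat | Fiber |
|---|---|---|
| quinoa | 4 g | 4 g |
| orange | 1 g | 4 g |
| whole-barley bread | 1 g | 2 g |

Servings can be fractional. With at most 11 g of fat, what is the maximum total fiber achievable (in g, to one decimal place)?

Fiber per g fat: orange 4, whole-barley bread 2, quinoa 1.
With no serving limits, spend the whole fat allowance on orange: 11 g / 1 g × 4 g = 44.0 g.

44.0 g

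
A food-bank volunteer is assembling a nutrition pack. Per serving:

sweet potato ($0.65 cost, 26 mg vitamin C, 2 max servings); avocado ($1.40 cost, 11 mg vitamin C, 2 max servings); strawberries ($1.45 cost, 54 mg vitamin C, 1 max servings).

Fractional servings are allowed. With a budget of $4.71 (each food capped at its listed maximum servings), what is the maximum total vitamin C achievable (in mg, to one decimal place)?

Vitamin C per dollar: sweet potato 40, strawberries 37.24, avocado 7.857.
Take 2 servings of sweet potato: spends $1.30, +52.0 mg vitamin C (running total 52.0 mg).
Take 1 serving of strawberries: spends $1.45, +54.0 mg vitamin C (running total 106.0 mg).
Take 1.4 servings of avocado: spends $1.96, +15.4 mg vitamin C (running total 121.4 mg).
Greedy by best ratio exhausts the cost allowance optimally: 121.4 mg.

121.4 mg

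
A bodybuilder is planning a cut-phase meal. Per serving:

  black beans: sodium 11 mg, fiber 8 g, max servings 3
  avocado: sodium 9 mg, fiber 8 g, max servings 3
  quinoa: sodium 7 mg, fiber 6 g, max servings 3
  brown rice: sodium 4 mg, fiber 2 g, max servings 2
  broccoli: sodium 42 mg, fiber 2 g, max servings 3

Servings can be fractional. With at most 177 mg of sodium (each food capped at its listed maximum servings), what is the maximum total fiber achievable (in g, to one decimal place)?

74.2 g

Fiber per mg sodium: avocado 0.8889, quinoa 0.8571, black beans 0.7273, brown rice 0.5, broccoli 0.04762.
Take 3 servings of avocado: uses 27 mg sodium, +24.0 g fiber (running total 24.0 g).
Take 3 servings of quinoa: uses 21 mg sodium, +18.0 g fiber (running total 42.0 g).
Take 3 servings of black beans: uses 33 mg sodium, +24.0 g fiber (running total 66.0 g).
Take 2 servings of brown rice: uses 8 mg sodium, +4.0 g fiber (running total 70.0 g).
Take 2.095 servings of broccoli: uses 88 mg sodium, +4.2 g fiber (running total 74.2 g).
Filling greedily by fiber-per-mg sodium is optimal for one linear limit, giving 74.2 g.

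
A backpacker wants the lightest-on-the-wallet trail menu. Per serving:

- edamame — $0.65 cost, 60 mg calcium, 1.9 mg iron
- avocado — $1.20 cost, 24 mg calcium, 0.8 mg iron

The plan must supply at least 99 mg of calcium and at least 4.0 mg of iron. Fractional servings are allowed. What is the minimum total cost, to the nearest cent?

$1.37

The cheapest plan sits at a corner of the feasible region — with two constraints it uses at most two foods.
edamame only: max(99/60, 4.0/1.9) = 2.105 servings → $1.37.
avocado only: max(99/24, 4.0/0.8) = 5 servings → $6.00.
edamame + avocado with both targets exact would need a negative amount; discard.
The minimum over all feasible corners is $1.37.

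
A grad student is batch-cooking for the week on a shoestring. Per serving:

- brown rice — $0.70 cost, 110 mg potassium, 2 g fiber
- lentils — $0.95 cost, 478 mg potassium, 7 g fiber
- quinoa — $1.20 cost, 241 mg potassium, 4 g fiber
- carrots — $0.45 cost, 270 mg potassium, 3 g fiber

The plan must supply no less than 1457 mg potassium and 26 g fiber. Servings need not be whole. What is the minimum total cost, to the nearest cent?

A basic optimal solution has at most two foods positive. Try each food alone and each pair with both targets met exactly.
brown rice only: max(1457/110, 26/2) = 13.25 servings → $9.27.
lentils only: max(1457/478, 26/7) = 3.714 servings → $3.53.
quinoa only: max(1457/241, 26/4) = 6.5 servings → $7.80.
carrots only: max(1457/270, 26/3) = 8.667 servings → $3.90.
brown rice + lentils with both tight: 11.98 servings and 0.2903 servings → $8.66.
brown rice + quinoa with both tight: 10.43 servings and 1.286 servings → $8.84.
brown rice + carrots with both tight: 12.61 servings and 0.2571 servings → $8.95.
lentils + quinoa: intersection lies outside the first quadrant.
lentils + carrots: intersection lies outside the first quadrant.
quinoa + carrots: intersection lies outside the first quadrant.
The minimum over all feasible corners is $3.53.

$3.53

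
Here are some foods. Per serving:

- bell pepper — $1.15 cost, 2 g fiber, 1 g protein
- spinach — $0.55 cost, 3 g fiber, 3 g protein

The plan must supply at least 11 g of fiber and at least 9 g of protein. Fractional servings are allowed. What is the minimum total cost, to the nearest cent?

At the optimum either one food covers both requirements or two foods hit both targets exactly; no other combination can be cheaper.
bell pepper only: max(11/2, 9/1) = 9 servings → $10.35.
spinach only: max(11/3, 9/3) = 3.667 servings → $2.02.
bell pepper + spinach with both tight: 2 servings and 2.333 servings → $3.58.
The minimum over all feasible corners is $2.02.

$2.02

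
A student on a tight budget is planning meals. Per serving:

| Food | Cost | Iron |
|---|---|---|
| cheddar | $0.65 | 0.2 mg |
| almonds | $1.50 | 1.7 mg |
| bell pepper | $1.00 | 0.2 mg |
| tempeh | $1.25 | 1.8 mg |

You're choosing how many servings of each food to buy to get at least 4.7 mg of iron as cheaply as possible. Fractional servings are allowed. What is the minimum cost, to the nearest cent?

Cost per mg of iron: tempeh $0.6944, almonds $0.8824, cheddar $3.2500, bell pepper $5.0000.
With no serving limits, use only tempeh: 4.7 mg / 1.8 mg = 2.611 servings × $1.25 = $3.26.

$3.26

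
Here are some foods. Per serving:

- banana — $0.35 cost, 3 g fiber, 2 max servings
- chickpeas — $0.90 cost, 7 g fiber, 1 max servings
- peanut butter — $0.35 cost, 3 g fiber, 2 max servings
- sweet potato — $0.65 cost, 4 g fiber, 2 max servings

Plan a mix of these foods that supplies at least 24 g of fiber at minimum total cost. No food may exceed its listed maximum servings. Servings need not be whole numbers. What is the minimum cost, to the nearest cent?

$3.11

Cost per g of fiber: banana $0.1167, peanut butter $0.1167, chickpeas $0.1286, sweet potato $0.1625.
Take 2 servings of banana: +6.0 g fiber for $0.70 (total $0.70, still need 18.0 g).
Take 2 servings of peanut butter: +6.0 g fiber for $0.70 (total $1.40, still need 12.0 g).
Take 1 serving of chickpeas: +7.0 g fiber for $0.90 (total $2.30, still need 5.0 g).
Take 1.25 servings of sweet potato: +5.0 g fiber for $0.81 (total $3.11, still need 0.0 g).
Filling from the cheapest source first is optimal under one linear minimum: $3.11.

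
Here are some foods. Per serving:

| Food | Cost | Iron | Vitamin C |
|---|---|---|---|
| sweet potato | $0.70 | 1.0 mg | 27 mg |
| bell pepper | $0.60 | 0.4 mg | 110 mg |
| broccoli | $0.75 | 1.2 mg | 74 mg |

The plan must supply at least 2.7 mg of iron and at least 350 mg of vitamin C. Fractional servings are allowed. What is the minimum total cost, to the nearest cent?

$2.44

For a min-cost LP with two ≥-constraints, a basic feasible solution has at most two positive variables.
sweet potato only: max(2.7/1.0, 350/27) = 12.96 servings → $9.07.
bell pepper only: max(2.7/0.4, 350/110) = 6.75 servings → $4.05.
broccoli only: max(2.7/1.2, 350/74) = 4.73 servings → $3.55.
sweet potato + bell pepper with both tight: 1.583 servings and 2.793 servings → $2.78.
sweet potato + broccoli with both targets exact would need a negative amount; discard.
bell pepper + broccoli with both tight: 2.15 servings and 1.533 servings → $2.44.
The minimum over all feasible corners is $2.44.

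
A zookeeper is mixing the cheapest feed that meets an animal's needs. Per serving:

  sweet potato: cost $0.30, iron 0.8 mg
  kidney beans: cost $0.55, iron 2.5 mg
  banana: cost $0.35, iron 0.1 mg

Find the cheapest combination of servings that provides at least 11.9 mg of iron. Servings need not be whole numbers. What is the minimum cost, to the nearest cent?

Cost per mg of iron: kidney beans $0.2200, sweet potato $0.3750, banana $3.5000.
With no serving limits, use only kidney beans: 11.9 mg / 2.5 mg = 4.76 servings × $0.55 = $2.62.

$2.62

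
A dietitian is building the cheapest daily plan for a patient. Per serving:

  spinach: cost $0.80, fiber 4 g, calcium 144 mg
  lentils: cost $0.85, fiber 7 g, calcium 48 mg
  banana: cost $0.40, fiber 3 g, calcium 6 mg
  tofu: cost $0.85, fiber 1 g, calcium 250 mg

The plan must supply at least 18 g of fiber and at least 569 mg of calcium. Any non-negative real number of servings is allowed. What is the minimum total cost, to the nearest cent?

A basic optimal solution has at most two foods positive. Try each food alone and each pair with both targets met exactly.
spinach only: max(18/4, 569/144) = 4.5 servings → $3.60.
lentils only: max(18/7, 569/48) = 11.85 servings → $10.08.
banana only: max(18/3, 569/6) = 94.83 servings → $37.93.
tofu only: max(18/1, 569/250) = 18 servings → $15.30.
spinach + lentils with both tight: 3.822 servings and 0.3873 servings → $3.39.
spinach + banana with both tight: 3.919 servings and 0.7745 servings → $3.45.
spinach + tofu: intersection lies outside the first quadrant.
lentils + banana: the both-tight solution has a negative serving — not a feasible corner.
lentils + tofu with both tight: 2.31 servings and 1.833 servings → $3.52.
banana + tofu with both tight: 5.284 servings and 2.149 servings → $3.94.
Cheapest feasible corner: $3.39.

$3.39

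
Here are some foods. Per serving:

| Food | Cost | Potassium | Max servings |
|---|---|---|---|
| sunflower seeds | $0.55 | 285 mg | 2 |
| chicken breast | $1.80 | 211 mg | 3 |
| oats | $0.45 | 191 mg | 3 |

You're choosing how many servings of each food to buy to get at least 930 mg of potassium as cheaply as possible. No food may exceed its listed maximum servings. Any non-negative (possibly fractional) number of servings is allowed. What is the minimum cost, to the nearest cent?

$1.95

Cost per mg of potassium: sunflower seeds $0.0019, oats $0.0024, chicken breast $0.0085.
Take 2 servings of sunflower seeds: +570.0 mg potassium for $1.10 (total $1.10, still need 360.0 mg).
Take 1.885 servings of oats: +360.0 mg potassium for $0.85 (total $1.95, still need 0.0 mg).
Filling from the cheapest source first is optimal under one linear minimum: $1.95.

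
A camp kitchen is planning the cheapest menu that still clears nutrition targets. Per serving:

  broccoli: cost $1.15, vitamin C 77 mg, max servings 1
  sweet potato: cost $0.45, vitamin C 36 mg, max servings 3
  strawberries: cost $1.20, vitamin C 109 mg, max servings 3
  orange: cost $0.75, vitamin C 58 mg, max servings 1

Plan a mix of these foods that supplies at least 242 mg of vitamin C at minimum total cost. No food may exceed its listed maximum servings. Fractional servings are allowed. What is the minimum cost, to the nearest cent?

$2.66

Cost per mg of vitamin C: strawberries $0.0110, sweet potato $0.0125, orange $0.0129, broccoli $0.0149.
Take 2.22 servings of strawberries: +242.0 mg vitamin C for $2.66 (total $2.66, still need 0.0 mg).
Greedy by cheapest-per-mg is optimal for a single linear constraint, so the minimum cost is $2.66.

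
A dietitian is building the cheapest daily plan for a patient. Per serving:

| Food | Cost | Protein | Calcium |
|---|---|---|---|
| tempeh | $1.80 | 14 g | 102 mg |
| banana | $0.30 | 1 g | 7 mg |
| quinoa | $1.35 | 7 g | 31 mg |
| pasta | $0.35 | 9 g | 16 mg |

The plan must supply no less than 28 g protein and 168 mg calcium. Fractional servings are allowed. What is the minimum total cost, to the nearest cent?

Two binding constraints pin down two serving amounts, so the optimal mix uses at most two foods. The candidates are each food alone (scaled to the tighter of protein/calcium) and each pair with both constraints tight.
tempeh only: max(28/14, 168/102) = 2 servings → $3.60.
banana only: max(28/1, 168/7) = 28 servings → $8.40.
quinoa only: max(28/7, 168/31) = 5.419 servings → $7.32.
pasta only: max(28/9, 168/16) = 10.5 servings → $3.67.
tempeh + banana: the both-tight solution has a negative serving — not a feasible corner.
tempeh + quinoa with both tight: 1.1 servings and 1.8 servings → $4.41.
tempeh + pasta with both tight: 1.533 servings and 0.7262 servings → $3.01.
banana + quinoa with both tight: 17.11 servings and 1.556 servings → $7.23.
banana + pasta with both tight: 22.64 servings and 0.5957 servings → $7.00.
quinoa + pasta with both targets exact would need a negative amount; discard.
So the least-cost plan costs $3.01.

$3.01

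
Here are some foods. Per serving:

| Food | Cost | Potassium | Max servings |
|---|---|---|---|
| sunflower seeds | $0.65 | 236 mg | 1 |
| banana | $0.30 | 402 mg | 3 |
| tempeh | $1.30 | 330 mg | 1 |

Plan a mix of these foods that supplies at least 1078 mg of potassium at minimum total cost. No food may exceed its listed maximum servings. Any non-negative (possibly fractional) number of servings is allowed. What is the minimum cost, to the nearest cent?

$0.80

Cost per mg of potassium: banana $0.0007, sunflower seeds $0.0028, tempeh $0.0039.
Take 2.682 servings of banana: +1078.0 mg potassium for $0.80 (total $0.80, still need 0.0 mg).
Filling from the cheapest source first is optimal under one linear minimum: $0.80.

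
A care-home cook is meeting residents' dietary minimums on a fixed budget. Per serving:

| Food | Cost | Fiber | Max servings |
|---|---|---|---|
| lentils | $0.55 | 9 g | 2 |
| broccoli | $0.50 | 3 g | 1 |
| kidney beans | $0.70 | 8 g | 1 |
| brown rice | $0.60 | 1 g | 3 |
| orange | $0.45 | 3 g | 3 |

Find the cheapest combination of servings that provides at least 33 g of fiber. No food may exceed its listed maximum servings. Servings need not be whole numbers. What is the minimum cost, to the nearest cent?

$2.85

Cost per g of fiber: lentils $0.0611, kidney beans $0.0875, orange $0.1500, broccoli $0.1667, brown rice $0.6000.
Take 2 servings of lentils: +18.0 g fiber for $1.10 (total $1.10, still need 15.0 g).
Take 1 serving of kidney beans: +8.0 g fiber for $0.70 (total $1.80, still need 7.0 g).
Take 2.333 servings of orange: +7.0 g fiber for $1.05 (total $2.85, still need 0.0 g).
Filling from the cheapest source first is optimal under one linear minimum: $2.85.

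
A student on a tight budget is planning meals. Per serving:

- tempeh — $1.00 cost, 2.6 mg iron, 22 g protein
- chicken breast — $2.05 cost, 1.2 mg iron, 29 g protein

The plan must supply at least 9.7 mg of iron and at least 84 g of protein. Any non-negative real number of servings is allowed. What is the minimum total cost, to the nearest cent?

$3.82

For a min-cost LP with two ≥-constraints, a basic feasible solution has at most two positive variables.
tempeh only: max(9.7/2.6, 84/22) = 3.818 servings → $3.82.
chicken breast only: max(9.7/1.2, 84/29) = 8.083 servings → $16.57.
tempeh + chicken breast with both tight: 3.684 servings and 0.102 servings → $3.89.
Cheapest feasible corner: $3.82.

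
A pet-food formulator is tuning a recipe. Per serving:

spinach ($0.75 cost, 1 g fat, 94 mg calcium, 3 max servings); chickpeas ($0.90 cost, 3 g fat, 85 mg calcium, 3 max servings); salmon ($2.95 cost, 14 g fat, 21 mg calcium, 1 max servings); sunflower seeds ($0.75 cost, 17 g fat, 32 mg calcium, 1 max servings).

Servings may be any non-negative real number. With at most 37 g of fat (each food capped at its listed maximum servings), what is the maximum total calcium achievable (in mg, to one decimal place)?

Calcium per g fat: spinach 94, chickpeas 28.33, sunflower seeds 1.882, salmon 1.5.
Take 3 servings of spinach: uses 3 g fat, +282.0 mg calcium (running total 282.0 mg).
Take 3 servings of chickpeas: uses 9 g fat, +255.0 mg calcium (running total 537.0 mg).
Take 1 serving of sunflower seeds: uses 17 g fat, +32.0 mg calcium (running total 569.0 mg).
Take 0.5714 servings of salmon: uses 8 g fat, +12.0 mg calcium (running total 581.0 mg).
Filling greedily by calcium-per-g fat is optimal for one linear limit, giving 581.0 mg.

581.0 mg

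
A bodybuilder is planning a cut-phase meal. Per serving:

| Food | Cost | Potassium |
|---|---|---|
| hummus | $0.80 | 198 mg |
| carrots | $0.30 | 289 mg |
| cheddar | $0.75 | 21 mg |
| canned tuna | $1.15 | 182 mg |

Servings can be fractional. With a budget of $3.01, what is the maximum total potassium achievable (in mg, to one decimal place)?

2899.6 mg

Potassium per dollar: carrots 963.3, hummus 247.5, canned tuna 158.3, cheddar 28.
With no serving limits, spend the whole cost allowance on carrots: $3.01 / $0.30 × 289 mg = 2899.6 mg.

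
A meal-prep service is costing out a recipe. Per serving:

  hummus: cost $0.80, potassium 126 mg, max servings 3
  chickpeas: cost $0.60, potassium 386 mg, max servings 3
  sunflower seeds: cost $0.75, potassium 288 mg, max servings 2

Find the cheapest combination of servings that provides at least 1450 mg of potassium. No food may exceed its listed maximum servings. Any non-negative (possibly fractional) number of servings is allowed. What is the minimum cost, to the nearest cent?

Cost per mg of potassium: chickpeas $0.0016, sunflower seeds $0.0026, hummus $0.0063.
Take 3 servings of chickpeas: +1158.0 mg potassium for $1.80 (total $1.80, still need 292.0 mg).
Take 1.014 servings of sunflower seeds: +292.0 mg potassium for $0.76 (total $2.56, still need 0.0 mg).
Filling from the cheapest source first is optimal under one linear minimum: $2.56.

$2.56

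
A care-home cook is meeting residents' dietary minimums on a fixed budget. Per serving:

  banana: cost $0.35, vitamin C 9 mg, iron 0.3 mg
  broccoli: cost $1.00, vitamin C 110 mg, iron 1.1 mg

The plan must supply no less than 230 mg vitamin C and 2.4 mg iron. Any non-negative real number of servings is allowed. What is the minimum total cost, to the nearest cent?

$2.18

Two binding constraints pin down two serving amounts, so the optimal mix uses at most two foods. The candidates are each food alone (scaled to the tighter of vitamin C/iron) and each pair with both constraints tight.
banana only: max(230/9, 2.4/0.3) = 25.56 servings → $8.94.
broccoli only: max(230/110, 2.4/1.1) = 2.182 servings → $2.18.
banana + broccoli with both tight: 0.4762 servings and 2.052 servings → $2.22.
Cheapest feasible corner: $2.18.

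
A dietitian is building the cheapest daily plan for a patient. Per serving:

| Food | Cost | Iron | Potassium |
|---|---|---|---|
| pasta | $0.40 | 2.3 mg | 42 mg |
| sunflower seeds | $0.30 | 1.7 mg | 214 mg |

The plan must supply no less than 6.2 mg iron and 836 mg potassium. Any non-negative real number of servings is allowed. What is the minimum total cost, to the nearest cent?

$1.17

pasta only: max(6.2/2.3, 836/42) = 19.9 servings → $7.96.
sunflower seeds only: max(6.2/1.7, 836/214) = 3.907 servings → $1.17.
pasta + sunflower seeds with both targets exact would need a negative amount; discard.
Cheapest feasible corner: $1.17.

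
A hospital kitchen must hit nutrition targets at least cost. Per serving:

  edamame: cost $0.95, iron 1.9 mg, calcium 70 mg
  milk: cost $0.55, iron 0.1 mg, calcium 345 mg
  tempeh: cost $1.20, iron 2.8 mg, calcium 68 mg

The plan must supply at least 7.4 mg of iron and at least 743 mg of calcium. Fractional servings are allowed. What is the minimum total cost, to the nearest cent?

This is a tiny linear program; its minimum lies at a vertex of the feasible set. List the vertices and price them.
edamame only: max(7.4/1.9, 743/70) = 10.61 servings → $10.08.
milk only: max(7.4/0.1, 743/345) = 74 servings → $40.70.
tempeh only: max(7.4/2.8, 743/68) = 10.93 servings → $13.11.
edamame + milk with both tight: 3.822 servings and 1.378 servings → $4.39.
edamame + tempeh: intersection lies outside the first quadrant.
milk + tempeh with both tight: 1.644 servings and 2.584 servings → $4.01.
Cheapest feasible corner: $4.01.

$4.01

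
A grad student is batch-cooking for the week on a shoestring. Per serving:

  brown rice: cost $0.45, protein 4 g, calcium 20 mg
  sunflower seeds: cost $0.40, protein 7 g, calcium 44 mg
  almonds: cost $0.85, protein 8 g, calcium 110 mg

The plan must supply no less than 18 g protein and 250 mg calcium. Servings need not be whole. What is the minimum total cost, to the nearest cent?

Two binding constraints pin down two serving amounts, so the optimal mix uses at most two foods. The candidates are each food alone (scaled to the tighter of protein/calcium) and each pair with both constraints tight.
brown rice only: max(18/4, 250/20) = 12.5 servings → $5.62.
sunflower seeds only: max(18/7, 250/44) = 5.682 servings → $2.27.
almonds only: max(18/8, 250/110) = 2.273 servings → $1.93.
brown rice + sunflower seeds with both targets exact would need a negative amount; discard.
brown rice + almonds with both targets exact would need a negative amount; discard.
sunflower seeds + almonds: the both-tight solution has a negative serving — not a feasible corner.
So the least-cost plan costs $1.93.

$1.93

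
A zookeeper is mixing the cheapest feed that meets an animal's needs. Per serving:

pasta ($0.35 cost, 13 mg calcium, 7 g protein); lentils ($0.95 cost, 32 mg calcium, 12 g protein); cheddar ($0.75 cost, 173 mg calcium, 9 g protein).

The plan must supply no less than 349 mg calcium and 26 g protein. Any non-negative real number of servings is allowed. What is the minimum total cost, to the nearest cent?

$1.88

The cheapest plan sits at a corner of the feasible region — with two constraints it uses at most two foods.
pasta only: max(349/13, 26/7) = 26.85 servings → $9.40.
lentils only: max(349/32, 26/12) = 10.91 servings → $10.36.
cheddar only: max(349/173, 26/9) = 2.889 servings → $2.17.
pasta + lentils: the both-tight solution has a negative serving — not a feasible corner.
pasta + cheddar with both tight: 1.24 servings and 1.924 servings → $1.88.
lentils + cheddar with both tight: 0.7589 servings and 1.877 servings → $2.13.
Cheapest feasible corner: $1.88.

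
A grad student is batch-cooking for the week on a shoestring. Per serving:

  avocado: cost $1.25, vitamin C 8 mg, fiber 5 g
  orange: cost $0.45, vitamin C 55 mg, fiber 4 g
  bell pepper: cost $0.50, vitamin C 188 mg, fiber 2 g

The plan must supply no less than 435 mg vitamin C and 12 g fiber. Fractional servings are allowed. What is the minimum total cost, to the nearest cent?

$1.81

Check every corner: each single food scaled to meet both minima, and each pair solved so both constraints bind.
avocado only: max(435/8, 12/5) = 54.38 servings → $67.97.
orange only: max(435/55, 12/4) = 7.909 servings → $3.56.
bell pepper only: max(435/188, 12/2) = 6 servings → $3.00.
avocado + orange: intersection lies outside the first quadrant.
avocado + bell pepper with both tight: 1.5 servings and 2.25 servings → $3.00.
orange + bell pepper with both tight: 2.159 servings and 1.682 servings → $1.81.
The minimum over all feasible corners is $1.81.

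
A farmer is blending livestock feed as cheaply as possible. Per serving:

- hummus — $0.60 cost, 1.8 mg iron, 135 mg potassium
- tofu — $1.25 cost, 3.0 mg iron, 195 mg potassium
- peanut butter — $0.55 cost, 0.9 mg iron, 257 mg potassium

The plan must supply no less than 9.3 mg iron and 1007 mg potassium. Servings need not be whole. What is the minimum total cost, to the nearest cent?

$3.51

An LP optimum is at a vertex; with two nutrient constraints at most two foods are used. Check each candidate.
hummus only: max(9.3/1.8, 1007/135) = 7.459 servings → $4.48.
tofu only: max(9.3/3.0, 1007/195) = 5.164 servings → $6.46.
peanut butter only: max(9.3/0.9, 1007/257) = 10.33 servings → $5.68.
hummus + tofu: the both-tight solution has a negative serving — not a feasible corner.
hummus + peanut butter with both tight: 4.35 servings and 1.633 servings → $3.51.
tofu + peanut butter with both tight: 2.492 servings and 2.028 servings → $4.23.
The minimum over all feasible corners is $3.51.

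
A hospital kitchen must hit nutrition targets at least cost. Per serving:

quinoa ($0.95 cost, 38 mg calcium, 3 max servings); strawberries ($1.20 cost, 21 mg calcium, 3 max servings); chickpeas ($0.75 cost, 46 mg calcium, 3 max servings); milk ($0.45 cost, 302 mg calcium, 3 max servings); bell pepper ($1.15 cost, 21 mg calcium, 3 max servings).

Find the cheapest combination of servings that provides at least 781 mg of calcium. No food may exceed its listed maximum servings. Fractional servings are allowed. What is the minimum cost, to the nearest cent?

Cost per mg of calcium: milk $0.0015, chickpeas $0.0163, quinoa $0.0250, bell pepper $0.0548, strawberries $0.0571.
Take 2.586 servings of milk: +781.0 mg calcium for $1.16 (total $1.16, still need 0.0 mg).
Filling from the cheapest source first is optimal under one linear minimum: $1.16.

$1.16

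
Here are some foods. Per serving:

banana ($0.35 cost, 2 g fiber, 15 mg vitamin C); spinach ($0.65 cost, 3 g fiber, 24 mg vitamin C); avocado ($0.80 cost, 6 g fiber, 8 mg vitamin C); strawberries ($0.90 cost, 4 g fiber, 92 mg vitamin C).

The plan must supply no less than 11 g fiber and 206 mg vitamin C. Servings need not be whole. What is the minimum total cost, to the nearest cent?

banana only: max(11/2, 206/15) = 13.73 servings → $4.81.
spinach only: max(11/3, 206/24) = 8.583 servings → $5.58.
avocado only: max(11/6, 206/8) = 25.75 servings → $20.60.
strawberries only: max(11/4, 206/92) = 2.75 servings → $2.48.
banana + spinach: the both-tight solution has a negative serving — not a feasible corner.
banana + avocado: intersection lies outside the first quadrant.
banana + strawberries with both tight: 1.516 servings and 1.992 servings → $2.32.
spinach + avocado: intersection lies outside the first quadrant.
spinach + strawberries with both tight: 1.044 servings and 1.967 servings → $2.45.
avocado + strawberries with both tight: 0.3615 servings and 2.208 servings → $2.28.
So the least-cost plan costs $2.28.

$2.28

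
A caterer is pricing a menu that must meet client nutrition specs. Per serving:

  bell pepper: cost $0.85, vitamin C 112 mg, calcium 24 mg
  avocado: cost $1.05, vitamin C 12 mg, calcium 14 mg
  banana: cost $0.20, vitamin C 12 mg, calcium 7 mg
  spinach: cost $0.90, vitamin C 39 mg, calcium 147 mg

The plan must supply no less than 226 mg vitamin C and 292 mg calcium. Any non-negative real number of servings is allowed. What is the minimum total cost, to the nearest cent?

$2.78

Two binding constraints pin down two serving amounts, so the optimal mix uses at most two foods. The candidates are each food alone (scaled to the tighter of vitamin C/calcium) and each pair with both constraints tight.
bell pepper only: max(226/112, 292/24) = 12.17 servings → $10.34.
avocado only: max(226/12, 292/14) = 20.86 servings → $21.90.
banana only: max(226/12, 292/7) = 41.71 servings → $8.34.
spinach only: max(226/39, 292/147) = 5.795 servings → $5.22.
bell pepper + avocado with both targets exact would need a negative amount; discard.
bell pepper + banana: intersection lies outside the first quadrant.
bell pepper + spinach with both tight: 1.406 servings and 1.757 servings → $2.78.
avocado + banana: the both-tight solution has a negative serving — not a feasible corner.
avocado + spinach with both tight: 17.93 servings and 0.2791 servings → $19.07.
banana + spinach with both tight: 14.64 servings and 1.289 servings → $4.09.
So the least-cost plan costs $2.78.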